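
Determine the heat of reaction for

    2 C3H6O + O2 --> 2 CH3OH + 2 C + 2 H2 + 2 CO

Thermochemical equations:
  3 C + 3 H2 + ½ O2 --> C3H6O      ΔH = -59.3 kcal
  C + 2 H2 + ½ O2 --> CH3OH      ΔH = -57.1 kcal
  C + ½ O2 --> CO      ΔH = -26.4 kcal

equation 1 reversed and × 2: (-2)·(-59.3) = +118.6 kcal
equation 2 × 2: (2)·(-57.1) = -114.2 kcal
equation 3 × 2: (2)·(-26.4) = -52.8 kcal
By Hess's law, ΔH = (+118.6) + (-114.2) + (-52.8) = -48.4 kcal

ΔH = -48.4 kcal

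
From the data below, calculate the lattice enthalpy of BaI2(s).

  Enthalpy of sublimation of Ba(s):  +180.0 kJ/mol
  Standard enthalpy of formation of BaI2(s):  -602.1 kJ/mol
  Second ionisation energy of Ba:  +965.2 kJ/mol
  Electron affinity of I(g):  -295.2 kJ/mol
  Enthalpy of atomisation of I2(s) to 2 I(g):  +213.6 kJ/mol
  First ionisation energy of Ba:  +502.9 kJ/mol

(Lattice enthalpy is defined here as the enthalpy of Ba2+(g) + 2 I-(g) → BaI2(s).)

ΔHf° = 1·ΔHsub + 1·(ΣIE) + 1·D(I2) + 2·EA + U
-602.1 = 1·(+180.0) + 1·(+1468.1) + 1·(+213.6) + 2·(-295.2) + U
U = -602.1 − (+1271.3) = -1873.4 kJ/mol

U = -1873.4 kJ/mol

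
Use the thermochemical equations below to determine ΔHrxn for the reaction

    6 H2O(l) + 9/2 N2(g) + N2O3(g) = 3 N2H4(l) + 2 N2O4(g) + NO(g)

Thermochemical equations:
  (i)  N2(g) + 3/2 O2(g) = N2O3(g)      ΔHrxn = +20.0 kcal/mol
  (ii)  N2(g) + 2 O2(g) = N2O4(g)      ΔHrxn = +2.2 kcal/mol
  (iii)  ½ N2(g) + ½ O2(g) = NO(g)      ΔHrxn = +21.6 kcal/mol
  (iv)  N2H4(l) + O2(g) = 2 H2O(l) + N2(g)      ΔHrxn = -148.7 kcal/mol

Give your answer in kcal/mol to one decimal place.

(i) reversed (reverse to put N2O3(g) on the reactant side): -20.0 kcal/mol
(ii) × 2 (scale by 2 for the 2 N2O4(g)): (2)·(+2.2) = +4.4 kcal/mol
(iii) as written (NO(g) already on the product side): +21.6 kcal/mol
(iv) reversed and × 3 (N2H4(l) must end up as a product; scale by 3 for the 3 N2H4(l)): (-3)·(-148.7) = +446.1 kcal/mol
ΔHrxn = (-20.0) + (+4.4) + (+21.6) + (+446.1) = 452.1 kcal/mol

ΔHrxn = 452.1 kcal/mol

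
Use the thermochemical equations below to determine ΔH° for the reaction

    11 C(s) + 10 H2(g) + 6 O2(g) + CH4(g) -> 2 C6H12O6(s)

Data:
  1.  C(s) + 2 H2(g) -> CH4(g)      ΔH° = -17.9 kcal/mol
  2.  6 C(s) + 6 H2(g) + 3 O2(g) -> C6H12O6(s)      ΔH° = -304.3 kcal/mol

ΔH° = -590.7 kcal/mol

eq. 1 reversed (CH4(g) must end up as a reactant): +17.9 kcal/mol
eq. 2 × 2 (scale by 2 for the 2 C6H12O6(s)): (2)·(-304.3) = -608.6 kcal/mol
ΔH° = (+17.9) + (-608.6) = -590.7 kcal/mol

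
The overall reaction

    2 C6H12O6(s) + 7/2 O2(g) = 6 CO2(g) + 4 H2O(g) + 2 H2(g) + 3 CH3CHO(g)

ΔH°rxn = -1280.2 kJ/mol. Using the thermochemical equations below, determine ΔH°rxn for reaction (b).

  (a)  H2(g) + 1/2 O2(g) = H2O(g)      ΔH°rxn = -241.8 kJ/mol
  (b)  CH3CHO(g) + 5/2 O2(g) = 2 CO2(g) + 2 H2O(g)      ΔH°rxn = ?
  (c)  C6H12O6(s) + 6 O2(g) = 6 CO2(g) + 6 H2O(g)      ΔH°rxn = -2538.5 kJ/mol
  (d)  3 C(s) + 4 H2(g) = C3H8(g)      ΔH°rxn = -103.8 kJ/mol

(a) reversed and × 2: (-2)·(-241.8) = +483.6 kJ/mol
(b) reversed and × 3 (CH3CHO(g) must end up as a product; ×3 to match 3 CH3CHO(g) in the target): contributes −3·x
(c) × 2 (×2 to match 2 C6H12O6(s) in the target): (2)·(-2538.5) = -5077.0 kJ/mol
(d): not needed (C(s) appears nowhere else).
-1280.2 = (+483.6) + (-5077.0) − 3·x
x = (-1280.2 − (-4593.4)) / (-3) = -1104.4 kJ/mol

ΔH°rxn = -1104.4 kJ/mol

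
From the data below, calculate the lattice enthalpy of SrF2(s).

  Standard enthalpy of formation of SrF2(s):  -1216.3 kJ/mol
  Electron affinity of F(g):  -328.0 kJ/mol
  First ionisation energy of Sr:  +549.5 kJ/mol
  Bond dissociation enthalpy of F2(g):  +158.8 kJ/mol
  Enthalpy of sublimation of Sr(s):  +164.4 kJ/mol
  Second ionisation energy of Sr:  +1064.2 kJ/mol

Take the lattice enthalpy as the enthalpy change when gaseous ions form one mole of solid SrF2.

ΔHf° = 1·ΔHsub + 1·(ΣIE) + 1·D(F2) + 2·EA + U
-1216.3 = 1·(+164.4) + 1·(+1613.7) + 1·(+158.8) + 2·(-328.0) + U
U = -1216.3 − (+1280.9) = -2497.2 kJ/mol

U = -2497.2 kJ/mol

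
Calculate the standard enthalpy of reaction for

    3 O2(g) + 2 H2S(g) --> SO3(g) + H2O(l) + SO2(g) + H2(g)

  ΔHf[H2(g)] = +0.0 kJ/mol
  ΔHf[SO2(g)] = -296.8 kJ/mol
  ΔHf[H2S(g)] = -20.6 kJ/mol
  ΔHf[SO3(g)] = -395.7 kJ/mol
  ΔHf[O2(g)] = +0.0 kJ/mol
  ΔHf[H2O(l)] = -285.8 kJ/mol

Products: 1·(-395.7) + 1·(-285.8) + 1·(-296.8) + 1·(+0.0) = -978.3
Reactants: 3·(+0.0) + 2·(-20.6) = -41.2
ΔH_rxn = (-978.3) − (-41.2) = -937.1 kJ/mol

ΔH_rxn = -937.1 kJ/mol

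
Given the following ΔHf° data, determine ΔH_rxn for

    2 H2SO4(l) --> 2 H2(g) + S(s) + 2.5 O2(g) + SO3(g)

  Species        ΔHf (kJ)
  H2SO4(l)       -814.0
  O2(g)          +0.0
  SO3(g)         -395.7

Products: 2·(+0.0) + 1·(+0.0) + 5/2·(+0.0) + 1·(-395.7) = -395.7
Reactants: 2·(-814.0) = -1628.0
ΔH_rxn = (-395.7) − (-1628.0) = 1232.3 kJ

ΔH_rxn = 1232.3 kJ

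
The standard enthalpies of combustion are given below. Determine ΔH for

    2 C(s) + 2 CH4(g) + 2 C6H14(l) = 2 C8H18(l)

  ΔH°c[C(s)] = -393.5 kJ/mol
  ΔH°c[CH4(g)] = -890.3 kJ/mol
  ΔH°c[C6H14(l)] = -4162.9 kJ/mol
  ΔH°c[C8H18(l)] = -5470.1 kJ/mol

Using ΔH = Σ nΔHc°(reactants) − Σ nΔHc°(products):
= [2·(-393.5) + 2·(-890.3) + 2·(-4162.9)] − [2·(-5470.1)]
= 46.8 kJ/mol

ΔH = 46.8 kJ/mol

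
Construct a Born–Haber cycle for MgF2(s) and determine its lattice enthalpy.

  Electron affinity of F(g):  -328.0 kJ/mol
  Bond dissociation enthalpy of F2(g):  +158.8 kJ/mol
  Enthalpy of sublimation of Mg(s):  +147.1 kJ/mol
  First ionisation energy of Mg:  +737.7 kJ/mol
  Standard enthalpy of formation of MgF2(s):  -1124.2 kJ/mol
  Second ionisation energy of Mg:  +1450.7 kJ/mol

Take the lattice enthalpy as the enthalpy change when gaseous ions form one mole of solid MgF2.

U = -2962.5 kJ/mol

ΔHf° = 1·ΔHsub + 1·(ΣIE) + 1·D(F2) + 2·EA + U
-1124.2 = 1·(+147.1) + 1·(+2188.4) + 1·(+158.8) + 2·(-328.0) + U
U = -1124.2 − (+1838.3) = -2962.5 kJ/mol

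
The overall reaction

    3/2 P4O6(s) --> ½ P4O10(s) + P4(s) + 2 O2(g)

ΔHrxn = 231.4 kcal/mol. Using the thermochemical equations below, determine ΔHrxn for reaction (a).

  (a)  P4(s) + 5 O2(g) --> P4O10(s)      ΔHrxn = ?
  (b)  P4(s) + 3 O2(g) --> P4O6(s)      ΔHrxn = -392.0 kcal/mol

ΔHrxn = -713.2 kcal/mol

(a) × 1/2 (scale by 1/2 for the 1/2 P4O10(s)): contributes 1/2·x
(b) reversed and × 3/2 (P4O6(s) must end up as a reactant; scale by 3/2 for the 3/2 P4O6(s)): (-3/2)·(-392.0) = +588.0 kcal/mol
+231.4 = (+588.0) + 1/2·x
x = (+231.4 − (+588.0)) / (1/2) = -713.2 kcal/mol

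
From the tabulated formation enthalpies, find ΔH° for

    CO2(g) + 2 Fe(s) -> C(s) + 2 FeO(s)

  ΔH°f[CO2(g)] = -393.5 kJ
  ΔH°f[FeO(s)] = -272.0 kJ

ΔH° = -150.5 kJ

ΔH°rxn = Σ nΔHf°(products) − Σ nΔHf°(reactants).
Products: 1·(+0.0) + 2·(-272.0) = -544.0
Reactants: 1·(-393.5) + 2·(+0.0) = -393.5
ΔH° = (-544.0) − (-393.5) = -150.5 kJ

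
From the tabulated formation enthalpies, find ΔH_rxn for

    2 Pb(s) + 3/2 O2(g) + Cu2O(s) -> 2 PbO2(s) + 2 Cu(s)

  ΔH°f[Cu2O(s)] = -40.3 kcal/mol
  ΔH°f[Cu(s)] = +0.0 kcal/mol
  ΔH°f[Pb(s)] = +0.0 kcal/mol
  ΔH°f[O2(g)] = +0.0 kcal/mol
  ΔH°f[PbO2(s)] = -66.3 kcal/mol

Products: 2·(-66.3) + 2·(+0.0) = -132.6
Reactants: 2·(+0.0) + 3/2·(+0.0) + 1·(-40.3) = -40.3
ΔH_rxn = (-132.6) − (-40.3) = -92.3 kcal/mol

ΔH_rxn = -92.3 kcal/mol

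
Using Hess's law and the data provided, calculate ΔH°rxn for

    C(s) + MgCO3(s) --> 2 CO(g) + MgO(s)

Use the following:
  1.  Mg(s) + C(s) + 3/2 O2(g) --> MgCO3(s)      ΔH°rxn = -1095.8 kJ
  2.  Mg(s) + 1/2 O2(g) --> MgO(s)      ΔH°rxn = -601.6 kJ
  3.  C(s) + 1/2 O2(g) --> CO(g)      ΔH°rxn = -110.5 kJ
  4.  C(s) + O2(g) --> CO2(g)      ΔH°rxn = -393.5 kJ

eq. 1 reversed: +1095.8 kJ
eq. 2 as written: -601.6 kJ
eq. 3 × 2: (2)·(-110.5) = -221.0 kJ
eq. 4: not needed.
ΔH°rxn = (+1095.8) + (-601.6) + (-221.0) = 273.2 kJ

ΔH°rxn = 273.2 kJ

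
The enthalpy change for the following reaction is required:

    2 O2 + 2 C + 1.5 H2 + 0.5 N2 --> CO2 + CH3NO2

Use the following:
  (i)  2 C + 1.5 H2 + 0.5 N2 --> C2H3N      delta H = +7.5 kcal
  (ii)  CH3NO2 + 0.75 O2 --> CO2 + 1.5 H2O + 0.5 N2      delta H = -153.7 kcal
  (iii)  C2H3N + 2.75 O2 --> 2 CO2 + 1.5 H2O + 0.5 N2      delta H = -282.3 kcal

delta H = -121.1 kcal

(i) as written (C already on the reactant side): +7.5 kcal
(ii) reversed (reverse to put CH3NO2 on the product side): +153.7 kcal
(iii) as written: -282.3 kcal
delta H = (1)·(+7.5) + (-1)·(-153.7) + (1)·(-282.3) = -121.1 kcal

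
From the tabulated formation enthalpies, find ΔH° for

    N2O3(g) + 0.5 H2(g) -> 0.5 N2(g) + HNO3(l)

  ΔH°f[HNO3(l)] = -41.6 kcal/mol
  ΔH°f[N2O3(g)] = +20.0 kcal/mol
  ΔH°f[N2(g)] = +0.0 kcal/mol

ΔH° = -61.6 kcal/mol

Products: 1/2·(+0.0) + 1·(-41.6) = -41.6
Reactants: 1·(+20.0) + 1/2·(+0.0) = +20.0
ΔH° = (-41.6) − (+20.0) = -61.6 kcal/mol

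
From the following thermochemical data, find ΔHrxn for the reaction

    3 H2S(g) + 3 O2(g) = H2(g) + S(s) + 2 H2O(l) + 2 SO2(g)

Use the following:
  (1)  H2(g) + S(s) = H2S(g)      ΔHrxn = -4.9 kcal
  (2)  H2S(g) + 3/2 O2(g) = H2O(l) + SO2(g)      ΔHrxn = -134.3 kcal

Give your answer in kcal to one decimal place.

ΔHrxn = -263.7 kcal

(1) reversed: +4.9 kcal
(2) × 2: (2)·(-134.3) = -268.6 kcal
ΔHrxn = (+4.9) + (-268.6) = -263.7 kcal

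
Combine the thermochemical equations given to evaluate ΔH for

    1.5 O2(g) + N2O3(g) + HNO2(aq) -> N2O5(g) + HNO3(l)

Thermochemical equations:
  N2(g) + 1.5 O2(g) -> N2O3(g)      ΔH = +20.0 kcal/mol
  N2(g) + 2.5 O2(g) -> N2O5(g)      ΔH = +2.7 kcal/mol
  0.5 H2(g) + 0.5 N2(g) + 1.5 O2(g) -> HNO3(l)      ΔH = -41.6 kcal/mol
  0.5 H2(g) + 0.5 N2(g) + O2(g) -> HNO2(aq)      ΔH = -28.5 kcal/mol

equation 1 reversed (reverse to put N2O3(g) on the reactant side): -20.0 kcal/mol
equation 2 as written (N2O5(g) already on the product side): +2.7 kcal/mol
equation 3 as written (HNO3(l) already on the product side): -41.6 kcal/mol
equation 4 reversed (HNO2(aq) must end up as a reactant): +28.5 kcal/mol
ΔH = (-1)·(+20.0) + (1)·(+2.7) + (1)·(-41.6) + (-1)·(-28.5) = -30.4 kcal/mol

ΔH = -30.4 kcal/mol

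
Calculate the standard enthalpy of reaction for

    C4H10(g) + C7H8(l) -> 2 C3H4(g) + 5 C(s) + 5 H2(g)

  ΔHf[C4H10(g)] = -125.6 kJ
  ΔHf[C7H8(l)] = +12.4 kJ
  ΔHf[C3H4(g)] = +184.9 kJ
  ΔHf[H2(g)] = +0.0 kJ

ΔH°rxn = Σ nΔHf°(products) − Σ nΔHf°(reactants).
Products: 2·(+184.9) + 5·(+0.0) + 5·(+0.0) = +369.8
Reactants: 1·(-125.6) + 1·(+12.4) = -113.2
ΔHrxn = (+369.8) − (-113.2) = 483.0 kJ

ΔHrxn = 483.0 kJ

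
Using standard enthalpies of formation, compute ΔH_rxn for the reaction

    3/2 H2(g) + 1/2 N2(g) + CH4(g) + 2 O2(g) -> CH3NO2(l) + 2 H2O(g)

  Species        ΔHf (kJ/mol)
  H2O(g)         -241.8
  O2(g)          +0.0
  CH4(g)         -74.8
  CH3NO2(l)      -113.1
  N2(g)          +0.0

ΔH_rxn = -521.9 kJ/mol

Products: 1·(-113.1) + 2·(-241.8) = -596.7
Reactants: 3/2·(+0.0) + 1/2·(+0.0) + 1·(-74.8) + 2·(+0.0) = -74.8
ΔH_rxn = (-596.7) − (-74.8) = -521.9 kJ/mol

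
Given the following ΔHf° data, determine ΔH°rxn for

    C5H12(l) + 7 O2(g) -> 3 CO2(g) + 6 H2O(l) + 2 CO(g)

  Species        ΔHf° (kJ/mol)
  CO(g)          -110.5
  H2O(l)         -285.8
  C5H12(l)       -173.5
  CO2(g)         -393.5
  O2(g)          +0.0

Products: 3·(-393.5) + 6·(-285.8) + 2·(-110.5) = -3116.3
Reactants: 1·(-173.5) + 7·(+0.0) = -173.5
ΔH°rxn = (-3116.3) − (-173.5) = -2942.8 kJ/mol

ΔH°rxn = -2942.8 kJ/mol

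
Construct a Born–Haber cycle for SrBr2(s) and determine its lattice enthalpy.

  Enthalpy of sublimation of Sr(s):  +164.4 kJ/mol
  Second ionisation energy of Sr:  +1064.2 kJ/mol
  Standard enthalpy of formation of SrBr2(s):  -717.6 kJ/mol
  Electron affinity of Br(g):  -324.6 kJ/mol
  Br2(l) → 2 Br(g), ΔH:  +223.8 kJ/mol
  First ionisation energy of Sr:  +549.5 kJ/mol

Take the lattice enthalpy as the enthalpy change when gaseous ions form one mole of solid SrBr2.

U = -2070.3 kJ/mol

ΔHf° = 1·ΔHsub + 1·(ΣIE) + 1·D(Br2) + 2·EA + U
-717.6 = 1·(+164.4) + 1·(+1613.7) + 1·(+223.8) + 2·(-324.6) + U
U = -717.6 − (+1352.7) = -2070.3 kJ/mol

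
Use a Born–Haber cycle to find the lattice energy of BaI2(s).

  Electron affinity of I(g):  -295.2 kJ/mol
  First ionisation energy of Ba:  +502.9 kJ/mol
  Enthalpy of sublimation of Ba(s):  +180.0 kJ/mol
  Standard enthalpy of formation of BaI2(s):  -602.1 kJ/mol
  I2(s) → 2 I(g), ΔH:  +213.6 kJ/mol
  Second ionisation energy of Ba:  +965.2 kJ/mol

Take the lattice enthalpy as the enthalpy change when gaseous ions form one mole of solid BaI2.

U = -1873.4 kJ/mol

ΔHf° = 1·ΔHsub + 1·(ΣIE) + 1·D(I2) + 2·EA + U
-602.1 = 1·(+180.0) + 1·(+1468.1) + 1·(+213.6) + 2·(-295.2) + U
U = -602.1 − (+1271.3) = -1873.4 kJ/mol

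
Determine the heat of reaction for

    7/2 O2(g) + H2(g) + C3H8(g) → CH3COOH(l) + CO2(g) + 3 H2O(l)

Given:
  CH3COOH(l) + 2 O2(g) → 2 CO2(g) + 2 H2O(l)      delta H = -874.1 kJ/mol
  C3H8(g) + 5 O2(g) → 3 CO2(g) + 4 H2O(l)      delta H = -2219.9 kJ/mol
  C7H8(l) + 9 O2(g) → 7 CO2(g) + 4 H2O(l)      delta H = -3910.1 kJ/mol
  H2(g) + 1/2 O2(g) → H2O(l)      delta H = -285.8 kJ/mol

equation 1 reversed: +874.1 kJ/mol
equation 2 as written: -2219.9 kJ/mol
equation 3: not needed.
equation 4 as written: -285.8 kJ/mol
Since enthalpy is a state function, delta H = (-1)·(-874.1) + (1)·(-2219.9) + (1)·(-285.8) = -1631.6 kJ/mol

delta H = -1631.6 kJ/mol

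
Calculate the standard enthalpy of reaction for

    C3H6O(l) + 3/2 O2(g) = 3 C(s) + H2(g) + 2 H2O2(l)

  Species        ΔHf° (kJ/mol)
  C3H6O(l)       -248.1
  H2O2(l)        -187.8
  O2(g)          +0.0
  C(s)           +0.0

Products: 3·(+0.0) + 1·(+0.0) + 2·(-187.8) = -375.6
Reactants: 1·(-248.1) + 3/2·(+0.0) = -248.1
ΔH°rxn = (-375.6) − (-248.1) = -127.5 kJ/mol

ΔH°rxn = -127.5 kJ/mol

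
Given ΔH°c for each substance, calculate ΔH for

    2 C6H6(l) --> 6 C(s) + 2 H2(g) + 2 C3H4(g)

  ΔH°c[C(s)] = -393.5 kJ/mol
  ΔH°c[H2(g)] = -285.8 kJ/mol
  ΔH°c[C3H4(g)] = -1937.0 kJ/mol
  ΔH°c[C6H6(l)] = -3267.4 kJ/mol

Using ΔH = Σ nΔHc°(reactants) − Σ nΔHc°(products):
= [2·(-3267.4)] − [6·(-393.5) + 2·(-285.8) + 2·(-1937.0)]
= 271.8 kJ/mol

ΔH = 271.8 kJ/mol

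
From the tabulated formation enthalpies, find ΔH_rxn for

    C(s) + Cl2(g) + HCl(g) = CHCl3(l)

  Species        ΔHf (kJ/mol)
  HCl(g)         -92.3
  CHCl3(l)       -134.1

Products: 1·(-134.1) = -134.1
Reactants: 1·(+0.0) + 1·(+0.0) + 1·(-92.3) = -92.3
ΔH_rxn = (-134.1) − (-92.3) = -41.8 kJ/mol

ΔH_rxn = -41.8 kJ/mol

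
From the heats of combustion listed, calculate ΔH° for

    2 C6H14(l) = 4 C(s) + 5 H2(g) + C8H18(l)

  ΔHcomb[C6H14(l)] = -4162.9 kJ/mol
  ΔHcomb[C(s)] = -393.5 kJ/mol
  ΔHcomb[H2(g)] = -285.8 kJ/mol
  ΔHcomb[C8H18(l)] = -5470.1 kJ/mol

ΔH° = 147.3 kJ/mol

Using ΔH = Σ nΔHc°(reactants) − Σ nΔHc°(products):
= [2·(-4162.9)] − [4·(-393.5) + 5·(-285.8) + 1·(-5470.1)]
= 147.3 kJ/mol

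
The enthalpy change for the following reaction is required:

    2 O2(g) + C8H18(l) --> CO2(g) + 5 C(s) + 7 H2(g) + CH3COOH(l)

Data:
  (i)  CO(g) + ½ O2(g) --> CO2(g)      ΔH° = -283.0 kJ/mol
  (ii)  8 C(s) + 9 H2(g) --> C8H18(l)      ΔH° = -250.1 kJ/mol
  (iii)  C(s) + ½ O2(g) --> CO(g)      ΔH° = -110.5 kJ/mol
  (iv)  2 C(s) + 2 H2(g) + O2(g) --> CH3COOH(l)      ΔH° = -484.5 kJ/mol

(i) as written (CO2(g) already on the product side): -283.0 kJ/mol
(ii) reversed (C8H18(l) must end up as a reactant): +250.1 kJ/mol
(iii) as written: -110.5 kJ/mol
(iv) as written (CH3COOH(l) already on the product side): -484.5 kJ/mol
ΔH° = (1)·(-283.0) + (-1)·(-250.1) + (1)·(-110.5) + (1)·(-484.5) = -627.9 kJ/mol

ΔH° = -627.9 kJ/mol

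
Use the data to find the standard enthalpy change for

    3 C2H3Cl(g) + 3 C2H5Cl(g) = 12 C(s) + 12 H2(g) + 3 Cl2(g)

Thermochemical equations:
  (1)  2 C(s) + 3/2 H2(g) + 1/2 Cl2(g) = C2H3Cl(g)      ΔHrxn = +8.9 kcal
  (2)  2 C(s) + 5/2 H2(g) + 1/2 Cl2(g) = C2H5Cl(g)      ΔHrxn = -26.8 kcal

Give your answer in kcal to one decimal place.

(1) reversed and × 3 (C2H3Cl(g) must end up as a reactant; ×3 to match 3 C2H3Cl(g) in the target): (-3)·(+8.9) = -26.7 kcal
(2) reversed and × 3 (reverse to put C2H5Cl(g) on the reactant side; ×3 to match 3 C2H5Cl(g) in the target): (-3)·(-26.8) = +80.4 kcal
Since enthalpy is a state function, ΔHrxn = (-3)·(+8.9) + (-3)·(-26.8) = 53.7 kcal

ΔHrxn = 53.7 kcal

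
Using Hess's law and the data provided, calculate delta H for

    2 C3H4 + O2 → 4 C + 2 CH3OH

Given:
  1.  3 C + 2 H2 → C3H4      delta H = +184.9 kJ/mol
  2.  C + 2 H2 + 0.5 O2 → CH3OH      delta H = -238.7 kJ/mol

delta H = -847.2 kJ/mol

eq. 1 reversed and × 2 (C3H4 must end up as a reactant; ×2 to match 2 C3H4 in the target): (-2)·(+184.9) = -369.8 kJ/mol
eq. 2 × 2 (×2 to match 2 CH3OH in the target): (2)·(-238.7) = -477.4 kJ/mol
delta H = (-2)·(+184.9) + (2)·(-238.7) = -847.2 kJ/mol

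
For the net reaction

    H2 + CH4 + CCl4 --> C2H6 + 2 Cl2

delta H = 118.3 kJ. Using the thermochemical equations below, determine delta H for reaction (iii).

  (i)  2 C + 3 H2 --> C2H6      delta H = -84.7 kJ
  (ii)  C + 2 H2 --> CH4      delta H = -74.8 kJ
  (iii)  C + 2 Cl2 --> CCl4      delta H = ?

delta H = -128.2 kJ

(i) as written (C2H6 already on the product side): -84.7 kJ
(ii) reversed (reverse to put CH4 on the reactant side): +74.8 kJ
(iii) reversed (CCl4 must end up as a reactant): contributes −x
+118.3 = (-84.7) + (+74.8) − x
x = (+118.3 − (-9.9)) / (-1) = -128.2 kJ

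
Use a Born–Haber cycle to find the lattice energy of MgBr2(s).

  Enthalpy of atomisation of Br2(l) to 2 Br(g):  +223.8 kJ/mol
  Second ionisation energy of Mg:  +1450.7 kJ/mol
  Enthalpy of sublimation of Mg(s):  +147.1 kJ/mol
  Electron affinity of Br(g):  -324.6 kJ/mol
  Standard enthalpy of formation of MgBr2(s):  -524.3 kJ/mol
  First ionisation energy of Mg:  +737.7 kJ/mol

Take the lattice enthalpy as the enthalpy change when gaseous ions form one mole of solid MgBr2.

ΔHf° = 1·ΔHsub + 1·(ΣIE) + 1·D(Br2) + 2·EA + U
-524.3 = 1·(+147.1) + 1·(+2188.4) + 1·(+223.8) + 2·(-324.6) + U
U = -524.3 − (+1910.1) = -2434.4 kJ/mol

U = -2434.4 kJ/mol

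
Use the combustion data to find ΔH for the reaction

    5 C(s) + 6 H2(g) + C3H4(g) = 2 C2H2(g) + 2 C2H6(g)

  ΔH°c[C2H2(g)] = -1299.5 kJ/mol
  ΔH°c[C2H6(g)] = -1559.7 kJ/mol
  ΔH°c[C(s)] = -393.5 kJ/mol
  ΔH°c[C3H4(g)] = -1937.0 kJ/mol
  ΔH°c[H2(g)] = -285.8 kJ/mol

ΔH = 99.1 kJ/mol

With combustion enthalpies, reactants minus products:
= [5·(-393.5) + 6·(-285.8) + 1·(-1937.0)] − [2·(-1299.5) + 2·(-1559.7)]
= 99.1 kJ/mol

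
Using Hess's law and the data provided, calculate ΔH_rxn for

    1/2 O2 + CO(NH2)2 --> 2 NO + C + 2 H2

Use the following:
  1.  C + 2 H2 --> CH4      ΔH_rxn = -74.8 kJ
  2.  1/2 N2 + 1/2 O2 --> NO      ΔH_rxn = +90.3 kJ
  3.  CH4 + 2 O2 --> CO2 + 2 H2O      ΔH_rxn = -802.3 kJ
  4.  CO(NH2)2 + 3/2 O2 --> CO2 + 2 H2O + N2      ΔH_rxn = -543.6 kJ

ΔH_rxn = 514.1 kJ

eq. 1 reversed: +74.8 kJ
eq. 2 × 2: (2)·(+90.3) = +180.6 kJ
eq. 3 reversed: +802.3 kJ
eq. 4 as written: -543.6 kJ
ΔH_rxn = (+74.8) + (+180.6) + (+802.3) + (-543.6) = 514.1 kJ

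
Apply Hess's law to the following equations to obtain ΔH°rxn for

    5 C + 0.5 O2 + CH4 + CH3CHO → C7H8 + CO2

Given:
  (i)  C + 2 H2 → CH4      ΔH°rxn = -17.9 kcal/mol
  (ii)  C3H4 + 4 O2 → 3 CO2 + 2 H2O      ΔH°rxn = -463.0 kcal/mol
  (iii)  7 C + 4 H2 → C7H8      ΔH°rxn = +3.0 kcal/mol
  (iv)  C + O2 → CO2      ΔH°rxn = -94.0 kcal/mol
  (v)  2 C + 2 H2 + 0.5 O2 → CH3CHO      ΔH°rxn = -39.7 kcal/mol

(i) reversed (reverse to put CH4 on the reactant side): +17.9 kcal/mol
(ii): not needed (C3H4 appears nowhere else).
(iii) as written (C7H8 already on the product side): +3.0 kcal/mol
(iv) as written: -94.0 kcal/mol
(v) reversed (reverse to put CH3CHO on the reactant side): +39.7 kcal/mol
ΔH°rxn = (+17.9) + (+3.0) + (-94.0) + (+39.7) = -33.4 kcal/mol

ΔH°rxn = -33.4 kcal/mol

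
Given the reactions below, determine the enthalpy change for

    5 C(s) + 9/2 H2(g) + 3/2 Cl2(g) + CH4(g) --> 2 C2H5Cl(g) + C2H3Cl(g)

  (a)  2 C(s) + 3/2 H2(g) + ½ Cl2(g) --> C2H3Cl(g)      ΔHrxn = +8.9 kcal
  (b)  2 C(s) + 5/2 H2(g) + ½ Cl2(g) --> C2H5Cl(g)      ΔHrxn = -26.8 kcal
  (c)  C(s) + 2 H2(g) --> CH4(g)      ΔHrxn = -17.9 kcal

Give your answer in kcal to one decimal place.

(a) as written: +8.9 kcal
(b) × 2: (2)·(-26.8) = -53.6 kcal
(c) reversed: +17.9 kcal
ΔHrxn = (1)·(+8.9) + (2)·(-26.8) + (-1)·(-17.9) = -26.8 kcal

ΔHrxn = -26.8 kcal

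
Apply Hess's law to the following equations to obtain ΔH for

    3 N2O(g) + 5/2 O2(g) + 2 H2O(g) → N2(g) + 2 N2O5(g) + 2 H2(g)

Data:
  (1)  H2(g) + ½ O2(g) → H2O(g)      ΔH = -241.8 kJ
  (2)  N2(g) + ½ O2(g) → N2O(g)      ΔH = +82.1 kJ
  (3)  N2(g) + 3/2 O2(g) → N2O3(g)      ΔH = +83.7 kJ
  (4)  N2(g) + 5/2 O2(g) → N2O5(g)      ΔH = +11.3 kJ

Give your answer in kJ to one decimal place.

ΔH = 259.9 kJ

(1) reversed and × 2 (H2O(g) must end up as a reactant; scale by 2 for the 2 H2O(g)): (-2)·(-241.8) = +483.6 kJ
(2) reversed and × 3 (N2O(g) must end up as a reactant; ×3 to match 3 N2O(g) in the target): (-3)·(+82.1) = -246.3 kJ
(3): not needed (N2O3(g) appears nowhere else).
(4) × 2 (scale by 2 for the 2 N2O5(g)): (2)·(+11.3) = +22.6 kJ
ΔH = (+483.6) + (-246.3) + (+22.6) = 259.9 kJ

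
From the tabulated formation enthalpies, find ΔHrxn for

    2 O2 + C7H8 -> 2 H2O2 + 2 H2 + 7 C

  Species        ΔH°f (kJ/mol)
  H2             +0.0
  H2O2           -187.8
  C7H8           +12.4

ΔHrxn = -388.0 kJ/mol

Products: 2·(-187.8) + 2·(+0.0) + 7·(+0.0) = -375.6
Reactants: 2·(+0.0) + 1·(+12.4) = +12.4
ΔHrxn = (-375.6) − (+12.4) = -388.0 kJ/mol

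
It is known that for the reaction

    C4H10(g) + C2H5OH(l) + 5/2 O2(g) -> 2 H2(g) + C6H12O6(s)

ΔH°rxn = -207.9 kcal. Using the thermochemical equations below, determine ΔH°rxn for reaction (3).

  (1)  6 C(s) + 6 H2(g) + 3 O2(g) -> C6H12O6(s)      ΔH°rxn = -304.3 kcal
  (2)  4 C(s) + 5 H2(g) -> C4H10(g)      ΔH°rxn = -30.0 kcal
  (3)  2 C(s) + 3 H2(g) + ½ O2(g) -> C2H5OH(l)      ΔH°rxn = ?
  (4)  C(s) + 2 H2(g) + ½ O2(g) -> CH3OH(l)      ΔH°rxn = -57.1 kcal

ΔH°rxn = -66.4 kcal

(1) as written: -304.3 kcal
(2) reversed: +30.0 kcal
(3) reversed: contributes −x
(4): not needed.
-207.9 = (-304.3) + (+30.0) − x
x = (-207.9 − (-274.3)) / (-1) = -66.4 kcal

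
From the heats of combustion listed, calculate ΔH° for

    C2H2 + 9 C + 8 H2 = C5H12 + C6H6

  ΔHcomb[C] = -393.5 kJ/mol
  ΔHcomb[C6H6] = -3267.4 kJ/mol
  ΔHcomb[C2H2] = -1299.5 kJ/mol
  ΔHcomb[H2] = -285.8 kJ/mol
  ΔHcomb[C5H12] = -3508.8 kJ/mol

ΔH° = -351.2 kJ/mol

Using ΔH = Σ nΔHc°(reactants) − Σ nΔHc°(products):
= [1·(-1299.5) + 9·(-393.5) + 8·(-285.8)] − [1·(-3508.8) + 1·(-3267.4)]
= -351.2 kJ/mol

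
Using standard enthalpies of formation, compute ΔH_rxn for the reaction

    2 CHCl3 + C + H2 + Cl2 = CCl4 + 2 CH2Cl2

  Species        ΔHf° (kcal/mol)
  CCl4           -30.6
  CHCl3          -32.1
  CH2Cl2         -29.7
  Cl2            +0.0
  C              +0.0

Products: 1·(-30.6) + 2·(-29.7) = -90.0
Reactants: 2·(-32.1) + 1·(+0.0) + 1·(+0.0) + 1·(+0.0) = -64.2
ΔH_rxn = (-90.0) − (-64.2) = -25.8 kcal/mol

ΔH_rxn = -25.8 kcal/mol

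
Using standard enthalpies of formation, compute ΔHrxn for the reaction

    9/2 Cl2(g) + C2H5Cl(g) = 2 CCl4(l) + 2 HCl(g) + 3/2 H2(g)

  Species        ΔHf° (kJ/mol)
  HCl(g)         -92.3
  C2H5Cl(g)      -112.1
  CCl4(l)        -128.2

ΔH°rxn = Σ nΔHf°(products) − Σ nΔHf°(reactants).
Products: 2·(-128.2) + 2·(-92.3) + 3/2·(+0.0) = -441.0
Reactants: 9/2·(+0.0) + 1·(-112.1) = -112.1
ΔHrxn = (-441.0) − (-112.1) = -328.9 kJ/mol

ΔHrxn = -328.9 kJ/mol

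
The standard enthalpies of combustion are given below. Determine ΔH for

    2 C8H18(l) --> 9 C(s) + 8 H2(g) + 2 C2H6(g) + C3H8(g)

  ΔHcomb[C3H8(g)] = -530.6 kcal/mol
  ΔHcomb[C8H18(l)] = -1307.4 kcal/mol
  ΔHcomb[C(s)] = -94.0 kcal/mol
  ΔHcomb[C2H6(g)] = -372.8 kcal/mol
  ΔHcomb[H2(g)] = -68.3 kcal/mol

ΔH = 53.8 kcal/mol

With combustion enthalpies, reactants minus products:
= [2·(-1307.4)] − [9·(-94.0) + 8·(-68.3) + 2·(-372.8) + 1·(-530.6)]
= 53.8 kcal/mol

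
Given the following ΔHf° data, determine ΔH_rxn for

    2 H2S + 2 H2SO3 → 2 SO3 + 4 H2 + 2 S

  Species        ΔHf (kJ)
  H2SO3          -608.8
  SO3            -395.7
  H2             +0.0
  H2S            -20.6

ΔH°rxn = Σ nΔHf°(products) − Σ nΔHf°(reactants).
Products: 2·(-395.7) + 4·(+0.0) + 2·(+0.0) = -791.4
Reactants: 2·(-20.6) + 2·(-608.8) = -1258.8
ΔH_rxn = (-791.4) − (-1258.8) = 467.4 kJ

ΔH_rxn = 467.4 kJ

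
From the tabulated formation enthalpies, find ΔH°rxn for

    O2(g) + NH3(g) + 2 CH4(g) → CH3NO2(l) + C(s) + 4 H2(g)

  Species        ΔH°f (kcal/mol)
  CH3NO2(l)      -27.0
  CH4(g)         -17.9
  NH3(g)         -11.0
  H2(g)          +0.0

ΔH°rxn = 19.8 kcal/mol

Products: 1·(-27.0) + 1·(+0.0) + 4·(+0.0) = -27.0
Reactants: 1·(+0.0) + 1·(-11.0) + 2·(-17.9) = -46.8
ΔH°rxn = (-27.0) − (-46.8) = 19.8 kcal/mol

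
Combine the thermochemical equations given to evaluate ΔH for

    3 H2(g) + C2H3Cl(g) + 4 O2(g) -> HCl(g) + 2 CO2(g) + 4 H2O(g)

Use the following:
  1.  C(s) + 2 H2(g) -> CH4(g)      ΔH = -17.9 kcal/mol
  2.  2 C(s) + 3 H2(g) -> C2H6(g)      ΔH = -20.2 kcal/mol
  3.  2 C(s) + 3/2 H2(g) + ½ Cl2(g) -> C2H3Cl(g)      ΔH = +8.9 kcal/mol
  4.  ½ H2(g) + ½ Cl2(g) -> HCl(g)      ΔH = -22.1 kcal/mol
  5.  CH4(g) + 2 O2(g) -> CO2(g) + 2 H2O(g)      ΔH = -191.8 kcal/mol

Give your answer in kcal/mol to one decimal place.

ΔH = -450.4 kcal/mol

eq. 1 × 2: (2)·(-17.9) = -35.8 kcal/mol
eq. 2: not needed.
eq. 3 reversed: -8.9 kcal/mol
eq. 4 as written: -22.1 kcal/mol
eq. 5 × 2: (2)·(-191.8) = -383.6 kcal/mol
Since enthalpy is a state function, ΔH = (2)·(-17.9) + (-1)·(+8.9) + (1)·(-22.1) + (2)·(-191.8) = -450.4 kcal/mol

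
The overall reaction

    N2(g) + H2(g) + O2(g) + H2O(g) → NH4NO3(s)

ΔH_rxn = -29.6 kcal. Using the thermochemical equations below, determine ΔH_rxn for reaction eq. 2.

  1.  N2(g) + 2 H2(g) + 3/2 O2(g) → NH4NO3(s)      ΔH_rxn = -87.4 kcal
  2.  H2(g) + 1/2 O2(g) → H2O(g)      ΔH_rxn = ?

ΔH_rxn = -57.8 kcal

eq. 1 as written (NH4NO3(s) already on the product side): -87.4 kcal
eq. 2 reversed (H2O(g) must end up as a reactant): contributes −x
-29.6 = (-87.4) − x
x = (-29.6 − (-87.4)) / (-1) = -57.8 kcal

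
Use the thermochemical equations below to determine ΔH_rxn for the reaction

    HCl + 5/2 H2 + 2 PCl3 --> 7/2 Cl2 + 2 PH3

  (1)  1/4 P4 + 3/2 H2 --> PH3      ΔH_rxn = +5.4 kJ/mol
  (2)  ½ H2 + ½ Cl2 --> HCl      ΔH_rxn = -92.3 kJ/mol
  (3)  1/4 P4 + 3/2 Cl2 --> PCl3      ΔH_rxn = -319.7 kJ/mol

ΔH_rxn = 742.5 kJ/mol

(1) × 2: (2)·(+5.4) = +10.8 kJ/mol
(2) reversed: +92.3 kJ/mol
(3) reversed and × 2: (-2)·(-319.7) = +639.4 kJ/mol
ΔH_rxn = (+10.8) + (+92.3) + (+639.4) = 742.5 kJ/mol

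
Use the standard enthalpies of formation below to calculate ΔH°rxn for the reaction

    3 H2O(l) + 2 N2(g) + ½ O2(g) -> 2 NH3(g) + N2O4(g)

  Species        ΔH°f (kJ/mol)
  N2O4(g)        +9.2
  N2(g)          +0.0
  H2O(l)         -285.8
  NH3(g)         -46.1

ΔH°rxn = 774.4 kJ/mol

ΔH°rxn = Σ nΔHf°(products) − Σ nΔHf°(reactants).
Products: 2·(-46.1) + 1·(+9.2) = -83.0
Reactants: 3·(-285.8) + 2·(+0.0) + 1/2·(+0.0) = -857.4
ΔH°rxn = (-83.0) − (-857.4) = 774.4 kJ/mol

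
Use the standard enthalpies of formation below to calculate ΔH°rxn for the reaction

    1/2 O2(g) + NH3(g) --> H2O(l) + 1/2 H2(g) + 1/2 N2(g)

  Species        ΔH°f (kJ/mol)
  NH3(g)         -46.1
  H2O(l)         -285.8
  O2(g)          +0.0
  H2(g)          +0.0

Products: 1·(-285.8) + 1/2·(+0.0) + 1/2·(+0.0) = -285.8
Reactants: 1/2·(+0.0) + 1·(-46.1) = -46.1
ΔH°rxn = (-285.8) − (-46.1) = -239.7 kJ/mol

ΔH°rxn = -239.7 kJ/mol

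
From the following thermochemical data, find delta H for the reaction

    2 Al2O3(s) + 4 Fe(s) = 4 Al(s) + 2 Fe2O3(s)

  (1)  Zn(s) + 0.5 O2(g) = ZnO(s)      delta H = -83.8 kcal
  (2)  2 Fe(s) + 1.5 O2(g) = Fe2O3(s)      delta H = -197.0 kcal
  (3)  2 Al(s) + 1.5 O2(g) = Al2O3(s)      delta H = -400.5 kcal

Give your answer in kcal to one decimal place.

delta H = 407.0 kcal

(1): not needed.
(2) × 2: (2)·(-197.0) = -394.0 kcal
(3) reversed and × 2: (-2)·(-400.5) = +801.0 kcal
delta H = (2)·(-197.0) + (-2)·(-400.5) = 407.0 kcal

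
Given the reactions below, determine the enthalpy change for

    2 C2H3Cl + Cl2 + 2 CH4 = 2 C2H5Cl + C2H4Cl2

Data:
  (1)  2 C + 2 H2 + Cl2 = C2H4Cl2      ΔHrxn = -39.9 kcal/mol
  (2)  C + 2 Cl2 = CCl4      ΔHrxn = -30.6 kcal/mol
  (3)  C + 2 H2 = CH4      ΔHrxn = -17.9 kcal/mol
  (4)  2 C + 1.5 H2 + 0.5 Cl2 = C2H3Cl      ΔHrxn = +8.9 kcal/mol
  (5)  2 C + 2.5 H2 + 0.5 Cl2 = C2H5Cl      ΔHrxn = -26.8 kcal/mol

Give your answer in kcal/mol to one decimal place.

(1) as written (C2H4Cl2 already on the product side): -39.9 kcal/mol
(2): not needed (CCl4 appears nowhere else).
(3) reversed and × 2 (CH4 must end up as a reactant; ×2 to match 2 CH4 in the target): (-2)·(-17.9) = +35.8 kcal/mol
(4) reversed and × 2 (C2H3Cl must end up as a reactant; ×2 to match 2 C2H3Cl in the target): (-2)·(+8.9) = -17.8 kcal/mol
(5) × 2 (scale by 2 for the 2 C2H5Cl): (2)·(-26.8) = -53.6 kcal/mol
Combining the equations, ΔHrxn = (-39.9) + (+35.8) + (-17.8) + (-53.6) = -75.5 kcal/mol

ΔHrxn = -75.5 kcal/mol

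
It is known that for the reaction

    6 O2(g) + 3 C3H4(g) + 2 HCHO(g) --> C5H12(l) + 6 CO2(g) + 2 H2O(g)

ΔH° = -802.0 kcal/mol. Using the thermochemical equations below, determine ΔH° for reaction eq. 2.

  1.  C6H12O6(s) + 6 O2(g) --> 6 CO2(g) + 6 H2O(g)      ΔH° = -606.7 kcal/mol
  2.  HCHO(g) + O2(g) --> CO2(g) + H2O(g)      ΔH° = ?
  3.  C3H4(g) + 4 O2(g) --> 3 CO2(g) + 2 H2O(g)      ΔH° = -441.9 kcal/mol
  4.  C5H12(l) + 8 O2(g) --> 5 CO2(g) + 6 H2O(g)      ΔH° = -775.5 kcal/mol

eq. 1: not needed (C6H12O6(s) appears nowhere else).
eq. 2 × 2 (×2 to match 2 HCHO(g) in the target): contributes 2·x
eq. 3 × 3 (×3 to match 3 C3H4(g) in the target): (3)·(-441.9) = -1325.7 kcal/mol
eq. 4 reversed (C5H12(l) must end up as a product): +775.5 kcal/mol
-802.0 = (-1325.7) + (+775.5) + 2·x
x = (-802.0 − (-550.2)) / (2) = -125.9 kcal/mol

ΔH° = -125.9 kcal/mol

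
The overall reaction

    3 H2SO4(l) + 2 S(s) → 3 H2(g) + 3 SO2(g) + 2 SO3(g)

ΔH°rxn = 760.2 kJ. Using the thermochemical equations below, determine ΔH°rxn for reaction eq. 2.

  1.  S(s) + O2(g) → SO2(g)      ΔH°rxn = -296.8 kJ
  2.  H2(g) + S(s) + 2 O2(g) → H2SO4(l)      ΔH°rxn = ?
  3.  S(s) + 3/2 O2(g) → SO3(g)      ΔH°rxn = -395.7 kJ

ΔH°rxn = -814.0 kJ

eq. 1 × 3 (×3 to match 3 SO2(g) in the target): (3)·(-296.8) = -890.4 kJ
eq. 2 reversed and × 3 (H2SO4(l) must end up as a reactant; scale by 3 for the 3 H2SO4(l)): contributes −3·x
eq. 3 × 2 (scale by 2 for the 2 SO3(g)): (2)·(-395.7) = -791.4 kJ
+760.2 = (-890.4) + (-791.4) − 3·x
x = (+760.2 − (-1681.8)) / (-3) = -814.0 kJ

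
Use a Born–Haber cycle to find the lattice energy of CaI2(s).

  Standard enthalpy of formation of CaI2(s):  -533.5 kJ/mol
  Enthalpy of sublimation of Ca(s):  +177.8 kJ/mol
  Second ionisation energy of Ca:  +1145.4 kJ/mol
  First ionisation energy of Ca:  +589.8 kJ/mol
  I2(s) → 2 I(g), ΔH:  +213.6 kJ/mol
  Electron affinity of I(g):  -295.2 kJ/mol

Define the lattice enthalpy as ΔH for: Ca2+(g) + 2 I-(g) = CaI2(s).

ΔHf° = 1·ΔHsub + 1·(ΣIE) + 1·D(I2) + 2·EA + U
-533.5 = 1·(+177.8) + 1·(+1735.2) + 1·(+213.6) + 2·(-295.2) + U
U = -533.5 − (+1536.2) = -2069.7 kJ/mol

U = -2069.7 kJ/mol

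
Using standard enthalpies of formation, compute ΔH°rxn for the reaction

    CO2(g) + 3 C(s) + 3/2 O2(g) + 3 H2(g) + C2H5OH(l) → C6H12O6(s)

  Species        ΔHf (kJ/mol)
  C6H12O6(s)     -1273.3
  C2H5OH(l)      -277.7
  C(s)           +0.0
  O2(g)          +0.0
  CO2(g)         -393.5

ΔH°rxn = -602.1 kJ/mol

Products: 1·(-1273.3) = -1273.3
Reactants: 1·(-393.5) + 3·(+0.0) + 3/2·(+0.0) + 3·(+0.0) + 1·(-277.7) = -671.2
ΔH°rxn = (-1273.3) − (-671.2) = -602.1 kJ/mol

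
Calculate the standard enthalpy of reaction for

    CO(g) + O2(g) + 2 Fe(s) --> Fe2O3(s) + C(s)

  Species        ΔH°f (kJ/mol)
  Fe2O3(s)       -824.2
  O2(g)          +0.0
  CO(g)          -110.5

ΔH° = -713.7 kJ/mol

Products: 1·(-824.2) + 1·(+0.0) = -824.2
Reactants: 1·(-110.5) + 1·(+0.0) + 2·(+0.0) = -110.5
ΔH° = (-824.2) − (-110.5) = -713.7 kJ/mol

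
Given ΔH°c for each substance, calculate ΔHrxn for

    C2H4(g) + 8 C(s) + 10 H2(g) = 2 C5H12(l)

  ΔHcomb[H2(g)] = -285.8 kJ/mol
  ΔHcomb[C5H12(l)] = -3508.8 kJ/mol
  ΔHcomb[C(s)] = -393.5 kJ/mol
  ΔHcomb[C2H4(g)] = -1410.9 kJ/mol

ΔHrxn = -399.3 kJ/mol

Using ΔH = Σ nΔHc°(reactants) − Σ nΔHc°(products):
= [1·(-1410.9) + 8·(-393.5) + 10·(-285.8)] − [2·(-3508.8)]
= -399.3 kJ/mol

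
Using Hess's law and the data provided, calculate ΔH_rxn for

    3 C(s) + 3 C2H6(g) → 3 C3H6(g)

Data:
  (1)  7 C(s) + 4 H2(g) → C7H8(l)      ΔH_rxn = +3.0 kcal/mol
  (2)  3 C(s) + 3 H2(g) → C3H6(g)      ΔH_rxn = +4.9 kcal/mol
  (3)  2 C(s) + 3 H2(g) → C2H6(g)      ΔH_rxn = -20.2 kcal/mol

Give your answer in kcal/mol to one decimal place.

(1): not needed (C7H8(l) appears nowhere else).
(2) × 3 (×3 to match 3 C3H6(g) in the target): (3)·(+4.9) = +14.7 kcal/mol
(3) reversed and × 3 (C2H6(g) must end up as a reactant; scale by 3 for the 3 C2H6(g)): (-3)·(-20.2) = +60.6 kcal/mol
ΔH_rxn = (+14.7) + (+60.6) = 75.3 kcal/mol

ΔH_rxn = 75.3 kcal/mol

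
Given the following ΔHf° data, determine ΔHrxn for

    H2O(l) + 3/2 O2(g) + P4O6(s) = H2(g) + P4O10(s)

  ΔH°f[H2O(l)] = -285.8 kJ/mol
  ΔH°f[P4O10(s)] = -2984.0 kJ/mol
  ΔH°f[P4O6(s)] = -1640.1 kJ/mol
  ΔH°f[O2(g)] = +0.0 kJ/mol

ΔH°rxn = Σ nΔHf°(products) − Σ nΔHf°(reactants).
Products: 1·(+0.0) + 1·(-2984.0) = -2984.0
Reactants: 1·(-285.8) + 3/2·(+0.0) + 1·(-1640.1) = -1925.9
ΔHrxn = (-2984.0) − (-1925.9) = -1058.1 kJ/mol

ΔHrxn = -1058.1 kJ/mol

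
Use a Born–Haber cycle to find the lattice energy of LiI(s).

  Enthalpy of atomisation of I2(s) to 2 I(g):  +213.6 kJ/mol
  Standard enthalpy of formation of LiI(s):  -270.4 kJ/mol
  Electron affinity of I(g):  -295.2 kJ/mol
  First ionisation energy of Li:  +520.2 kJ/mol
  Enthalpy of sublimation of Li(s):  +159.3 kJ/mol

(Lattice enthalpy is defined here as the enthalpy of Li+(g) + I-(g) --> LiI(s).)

U = -761.5 kJ/mol

ΔHf° = 1·ΔHsub + 1·(ΣIE) + 1/2·D(I2) + 1·EA + U
-270.4 = 1·(+159.3) + 1·(+520.2) + 1/2·(+213.6) + 1·(-295.2) + U
U = -270.4 − (+491.1) = -761.5 kJ/mol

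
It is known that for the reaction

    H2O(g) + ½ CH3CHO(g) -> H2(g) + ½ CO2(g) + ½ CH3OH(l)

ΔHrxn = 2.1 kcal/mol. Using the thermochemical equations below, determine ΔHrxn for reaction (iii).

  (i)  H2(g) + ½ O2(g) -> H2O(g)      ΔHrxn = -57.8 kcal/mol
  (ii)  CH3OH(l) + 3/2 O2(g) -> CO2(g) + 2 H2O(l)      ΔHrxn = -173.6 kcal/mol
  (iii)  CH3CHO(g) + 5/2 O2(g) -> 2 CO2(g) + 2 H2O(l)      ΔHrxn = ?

ΔHrxn = -285.0 kcal/mol

(i) reversed: +57.8 kcal/mol
(ii) reversed and × 1/2: (-1/2)·(-173.6) = +86.8 kcal/mol
(iii) × 1/2: contributes 1/2·x
+2.1 = (+57.8) + (+86.8) + 1/2·x
x = (+2.1 − (+144.6)) / (1/2) = -285.0 kcal/mol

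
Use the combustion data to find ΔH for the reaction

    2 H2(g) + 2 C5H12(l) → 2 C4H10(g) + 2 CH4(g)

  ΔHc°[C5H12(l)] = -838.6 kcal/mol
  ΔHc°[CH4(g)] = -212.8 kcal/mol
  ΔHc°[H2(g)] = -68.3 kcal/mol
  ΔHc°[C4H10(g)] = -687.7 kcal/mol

ΔH = -12.8 kcal/mol

With combustion enthalpies, reactants minus products:
= [2·(-68.3) + 2·(-838.6)] − [2·(-687.7) + 2·(-212.8)]
= -12.8 kcal/mol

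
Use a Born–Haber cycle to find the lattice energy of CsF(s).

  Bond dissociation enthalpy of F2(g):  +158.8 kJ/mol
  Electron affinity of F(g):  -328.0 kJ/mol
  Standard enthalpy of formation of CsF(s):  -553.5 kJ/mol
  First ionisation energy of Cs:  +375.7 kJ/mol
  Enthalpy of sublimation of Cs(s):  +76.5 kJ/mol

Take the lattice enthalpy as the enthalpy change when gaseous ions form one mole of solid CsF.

U = -757.1 kJ/mol

ΔHf° = 1·ΔHsub + 1·(ΣIE) + 1/2·D(F2) + 1·EA + U
-553.5 = 1·(+76.5) + 1·(+375.7) + 1/2·(+158.8) + 1·(-328.0) + U
U = -553.5 − (+203.6) = -757.1 kJ/mol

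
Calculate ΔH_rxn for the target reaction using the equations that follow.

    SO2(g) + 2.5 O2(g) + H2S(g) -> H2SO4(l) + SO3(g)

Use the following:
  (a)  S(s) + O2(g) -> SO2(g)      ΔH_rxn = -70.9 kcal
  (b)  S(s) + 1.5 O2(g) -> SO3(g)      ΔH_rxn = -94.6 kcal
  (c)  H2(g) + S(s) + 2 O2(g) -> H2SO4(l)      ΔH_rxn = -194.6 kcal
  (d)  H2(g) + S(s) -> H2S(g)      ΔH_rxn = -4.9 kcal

(a) reversed: +70.9 kcal
(b) as written: -94.6 kcal
(c) as written: -194.6 kcal
(d) reversed: +4.9 kcal
ΔH_rxn = (+70.9) + (-94.6) + (-194.6) + (+4.9) = -213.4 kcal

ΔH_rxn = -213.4 kcal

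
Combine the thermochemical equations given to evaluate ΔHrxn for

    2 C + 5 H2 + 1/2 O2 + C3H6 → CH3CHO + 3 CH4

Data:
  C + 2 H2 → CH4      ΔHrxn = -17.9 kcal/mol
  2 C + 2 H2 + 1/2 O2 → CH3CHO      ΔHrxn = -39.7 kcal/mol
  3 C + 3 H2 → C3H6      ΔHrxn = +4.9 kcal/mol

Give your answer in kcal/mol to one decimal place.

ΔHrxn = -98.3 kcal/mol

equation 1 × 3 (scale by 3 for the 3 CH4): (3)·(-17.9) = -53.7 kcal/mol
equation 2 as written (CH3CHO already on the product side): -39.7 kcal/mol
equation 3 reversed (reverse to put C3H6 on the reactant side): -4.9 kcal/mol
ΔHrxn = (3)·(-17.9) + (1)·(-39.7) + (-1)·(+4.9) = -98.3 kcal/mol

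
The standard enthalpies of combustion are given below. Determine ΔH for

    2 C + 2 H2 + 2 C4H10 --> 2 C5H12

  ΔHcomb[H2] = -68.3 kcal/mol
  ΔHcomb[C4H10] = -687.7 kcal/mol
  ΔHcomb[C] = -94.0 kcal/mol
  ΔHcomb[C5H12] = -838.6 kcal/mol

ΔH = -22.8 kcal/mol

With combustion enthalpies, reactants minus products:
= [2·(-94.0) + 2·(-68.3) + 2·(-687.7)] − [2·(-838.6)]
= -22.8 kcal/mol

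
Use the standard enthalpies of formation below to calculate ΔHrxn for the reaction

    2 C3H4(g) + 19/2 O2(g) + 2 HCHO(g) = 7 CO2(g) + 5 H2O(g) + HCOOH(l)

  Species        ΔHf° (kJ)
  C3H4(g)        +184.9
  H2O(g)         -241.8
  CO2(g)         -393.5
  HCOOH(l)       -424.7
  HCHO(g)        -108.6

ΔHrxn = -4540.8 kJ

Products: 7·(-393.5) + 5·(-241.8) + 1·(-424.7) = -4388.2
Reactants: 2·(+184.9) + 19/2·(+0.0) + 2·(-108.6) = +152.6
ΔHrxn = (-4388.2) − (+152.6) = -4540.8 kJ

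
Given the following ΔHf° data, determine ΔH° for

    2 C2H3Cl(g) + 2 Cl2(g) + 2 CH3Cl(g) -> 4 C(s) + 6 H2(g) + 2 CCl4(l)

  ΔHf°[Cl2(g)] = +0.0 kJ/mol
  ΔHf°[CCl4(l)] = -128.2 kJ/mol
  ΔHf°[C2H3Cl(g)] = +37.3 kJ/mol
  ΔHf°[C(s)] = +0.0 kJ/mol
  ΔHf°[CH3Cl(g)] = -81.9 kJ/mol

Products: 4·(+0.0) + 6·(+0.0) + 2·(-128.2) = -256.4
Reactants: 2·(+37.3) + 2·(+0.0) + 2·(-81.9) = -89.2
ΔH° = (-256.4) − (-89.2) = -167.2 kJ/mol

ΔH° = -167.2 kJ/mol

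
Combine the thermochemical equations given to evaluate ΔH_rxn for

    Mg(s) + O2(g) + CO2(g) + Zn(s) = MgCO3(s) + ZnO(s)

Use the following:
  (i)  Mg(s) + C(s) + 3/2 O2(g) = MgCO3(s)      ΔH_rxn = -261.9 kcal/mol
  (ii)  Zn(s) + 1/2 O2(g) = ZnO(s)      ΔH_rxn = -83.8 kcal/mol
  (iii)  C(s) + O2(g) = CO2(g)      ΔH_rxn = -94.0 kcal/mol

ΔH_rxn = -251.7 kcal/mol

(i) as written: -261.9 kcal/mol
(ii) as written: -83.8 kcal/mol
(iii) reversed: +94.0 kcal/mol
ΔH_rxn = (-261.9) + (-83.8) + (+94.0) = -251.7 kcal/mol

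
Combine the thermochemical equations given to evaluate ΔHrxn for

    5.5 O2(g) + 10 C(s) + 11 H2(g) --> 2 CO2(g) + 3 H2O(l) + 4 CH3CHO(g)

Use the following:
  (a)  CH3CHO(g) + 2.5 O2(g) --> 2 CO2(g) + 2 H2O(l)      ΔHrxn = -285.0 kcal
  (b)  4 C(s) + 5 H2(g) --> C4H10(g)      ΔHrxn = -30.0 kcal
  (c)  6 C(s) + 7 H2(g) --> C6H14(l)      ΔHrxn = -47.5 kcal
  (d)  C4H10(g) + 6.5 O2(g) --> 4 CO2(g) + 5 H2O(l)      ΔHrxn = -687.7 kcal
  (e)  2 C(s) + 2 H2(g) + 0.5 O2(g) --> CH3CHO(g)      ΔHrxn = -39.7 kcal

(a) reversed: +285.0 kcal
(b) as written: -30.0 kcal
(c): not needed.
(d) as written: -687.7 kcal
(e) × 3: (3)·(-39.7) = -119.1 kcal
Summing the manipulated equations, ΔHrxn = (-1)·(-285.0) + (1)·(-30.0) + (1)·(-687.7) + (3)·(-39.7) = -551.8 kcal

ΔHrxn = -551.8 kcal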